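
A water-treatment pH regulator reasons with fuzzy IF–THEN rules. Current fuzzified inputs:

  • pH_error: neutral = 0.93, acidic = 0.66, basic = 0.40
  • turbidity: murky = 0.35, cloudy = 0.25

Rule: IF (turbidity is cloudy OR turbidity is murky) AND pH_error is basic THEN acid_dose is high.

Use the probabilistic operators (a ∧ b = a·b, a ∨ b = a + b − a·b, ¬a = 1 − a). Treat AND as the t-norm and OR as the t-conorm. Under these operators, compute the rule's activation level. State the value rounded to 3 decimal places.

firing strength: (cloudy=0.25 OR murky=0.35) = 0.5125; AND[a·b] with basic=0.40 → w = 0.2050

0.205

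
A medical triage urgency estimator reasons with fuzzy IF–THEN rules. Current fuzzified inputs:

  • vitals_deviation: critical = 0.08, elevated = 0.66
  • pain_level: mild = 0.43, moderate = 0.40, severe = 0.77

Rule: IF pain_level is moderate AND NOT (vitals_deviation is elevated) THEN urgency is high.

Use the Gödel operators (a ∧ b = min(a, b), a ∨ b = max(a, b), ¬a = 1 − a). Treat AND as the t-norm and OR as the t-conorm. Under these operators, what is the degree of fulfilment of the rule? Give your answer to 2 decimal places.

firing strength: moderate=0.40, ¬elevated=1−0.66=0.34; AND[min(a, b)] → w = 0.34

0.34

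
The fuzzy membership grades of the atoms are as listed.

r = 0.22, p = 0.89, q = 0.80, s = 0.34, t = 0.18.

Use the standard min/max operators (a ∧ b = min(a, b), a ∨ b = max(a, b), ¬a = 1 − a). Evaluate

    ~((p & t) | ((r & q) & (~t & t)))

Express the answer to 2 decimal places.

p & t = min(a, b) on (0.89, 0.18) = 0.18
r & q = min(a, b) on (0.22, 0.80) = 0.22
~t = 1 − 0.18 = 0.82
~t & t = min(a, b) on (0.82, 0.18) = 0.18
(r & q) & (~t & t) = min(a, b) on (0.22, 0.18) = 0.18
(p & t) | ((r & q) & (~t & t)) = max(a, b) on (0.18, 0.18) = 0.18
~((p & t) | ((r & q) & (~t & t))) = 1 − 0.18 = 0.82

0.82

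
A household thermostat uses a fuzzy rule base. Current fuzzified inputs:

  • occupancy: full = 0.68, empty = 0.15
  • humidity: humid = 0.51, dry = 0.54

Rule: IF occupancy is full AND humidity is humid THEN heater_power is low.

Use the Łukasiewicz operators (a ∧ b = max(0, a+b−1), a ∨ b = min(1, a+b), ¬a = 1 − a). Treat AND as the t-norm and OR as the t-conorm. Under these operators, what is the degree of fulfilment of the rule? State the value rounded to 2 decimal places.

firing strength: full=0.68, humid=0.51; AND[max(0, a+b−1)] → w = 0.19

0.19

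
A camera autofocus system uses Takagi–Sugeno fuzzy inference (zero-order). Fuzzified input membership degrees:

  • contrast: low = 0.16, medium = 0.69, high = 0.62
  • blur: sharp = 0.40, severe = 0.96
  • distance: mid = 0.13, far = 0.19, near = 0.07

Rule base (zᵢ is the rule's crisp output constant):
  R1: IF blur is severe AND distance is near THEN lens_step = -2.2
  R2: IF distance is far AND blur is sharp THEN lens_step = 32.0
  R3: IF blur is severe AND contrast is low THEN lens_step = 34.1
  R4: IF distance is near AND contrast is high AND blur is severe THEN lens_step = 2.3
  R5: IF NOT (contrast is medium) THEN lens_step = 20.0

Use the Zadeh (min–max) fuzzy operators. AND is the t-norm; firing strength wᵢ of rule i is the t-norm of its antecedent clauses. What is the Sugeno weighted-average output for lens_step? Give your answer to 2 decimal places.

R1 (z=-2.2): severe=0.96, near=0.07; AND[min(a, b)] → w = 0.07
R2 (z=32.0): far=0.19, sharp=0.40; AND[min(a, b)] → w = 0.19
R3 (z=34.1): severe=0.96, low=0.16; AND[min(a, b)] → w = 0.16
R4 (z=2.3): near=0.07, high=0.62, severe=0.96; AND[min(a, b)] → w = 0.07
R5 (z=20.0): ¬medium=1−0.69=0.31 → w = 0.31
Weighted average = (0.07·-2.2 + 0.19·32.0 + 0.16·34.1 + 0.07·2.3 + 0.31·20.0) / (0.07 + 0.19 + 0.16 + 0.07 + 0.31)
  = 17.7430 / 0.8000 = 22.18

22.18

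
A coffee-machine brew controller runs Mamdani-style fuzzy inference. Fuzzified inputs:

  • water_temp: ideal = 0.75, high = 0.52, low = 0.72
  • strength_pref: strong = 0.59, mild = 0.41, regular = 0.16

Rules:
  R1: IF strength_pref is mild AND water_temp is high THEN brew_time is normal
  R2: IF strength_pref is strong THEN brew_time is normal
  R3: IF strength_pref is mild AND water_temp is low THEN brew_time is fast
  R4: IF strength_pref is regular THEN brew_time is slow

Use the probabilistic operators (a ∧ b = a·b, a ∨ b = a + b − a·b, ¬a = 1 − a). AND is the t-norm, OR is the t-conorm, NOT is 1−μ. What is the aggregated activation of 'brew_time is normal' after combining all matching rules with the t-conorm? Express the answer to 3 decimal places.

R1: mild=0.41, high=0.52; AND[a·b] → w = 0.2132
R2: strong=0.59 → w = 0.5900
R3: mild=0.41, low=0.72; AND[a·b] → w = 0.2952
R4: regular=0.16 → w = 0.1600
Rules with consequent 'normal': {R1, R2} → strengths 0.2132, 0.5900
Aggregate via t-conorm [a + b − a·b]: 0.6774

0.677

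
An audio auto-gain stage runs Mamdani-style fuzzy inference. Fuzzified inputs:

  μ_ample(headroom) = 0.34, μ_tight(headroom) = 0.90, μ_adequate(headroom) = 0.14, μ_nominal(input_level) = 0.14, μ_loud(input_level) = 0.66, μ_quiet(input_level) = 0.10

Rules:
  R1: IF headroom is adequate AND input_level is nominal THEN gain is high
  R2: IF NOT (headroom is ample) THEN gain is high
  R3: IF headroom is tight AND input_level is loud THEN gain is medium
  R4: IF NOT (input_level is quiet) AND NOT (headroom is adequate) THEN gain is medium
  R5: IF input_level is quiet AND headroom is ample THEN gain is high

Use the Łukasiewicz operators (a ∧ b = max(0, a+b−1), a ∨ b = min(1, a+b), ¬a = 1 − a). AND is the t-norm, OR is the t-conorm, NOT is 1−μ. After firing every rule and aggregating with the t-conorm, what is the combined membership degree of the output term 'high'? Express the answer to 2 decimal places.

R1: adequate=0.14, nominal=0.14; AND[max(0, a+b−1)] → w = 0.00
R2: ¬ample=1−0.34=0.66 → w = 0.66
R3: tight=0.90, loud=0.66; AND[max(0, a+b−1)] → w = 0.56
R4: ¬quiet=1−0.10=0.90, ¬adequate=1−0.14=0.86; AND[max(0, a+b−1)] → w = 0.76
R5: quiet=0.10, ample=0.34; AND[max(0, a+b−1)] → w = 0.00
Rules with consequent 'high': {R1, R2, R5} → strengths 0.00, 0.66, 0.00
Aggregate via t-conorm [min(1, a+b)]: 0.66

0.66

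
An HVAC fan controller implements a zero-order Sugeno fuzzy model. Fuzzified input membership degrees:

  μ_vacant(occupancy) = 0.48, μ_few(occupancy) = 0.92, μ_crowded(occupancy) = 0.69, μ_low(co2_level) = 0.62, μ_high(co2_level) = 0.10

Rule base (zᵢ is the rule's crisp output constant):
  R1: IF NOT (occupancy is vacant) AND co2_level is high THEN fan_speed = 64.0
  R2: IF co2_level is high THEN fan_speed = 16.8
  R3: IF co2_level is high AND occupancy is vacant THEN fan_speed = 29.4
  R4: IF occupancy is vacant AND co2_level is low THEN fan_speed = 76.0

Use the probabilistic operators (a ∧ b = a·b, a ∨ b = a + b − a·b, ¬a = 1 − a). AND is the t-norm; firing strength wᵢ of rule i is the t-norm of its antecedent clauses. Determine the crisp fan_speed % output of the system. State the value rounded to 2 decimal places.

58.35

R1 (z=64.0): ¬vacant=1−0.48=0.52, high=0.10; AND[a·b] → w = 0.0520
R2 (z=16.8): high=0.10 → w = 0.1000
R3 (z=29.4): high=0.10, vacant=0.48; AND[a·b] → w = 0.0480
R4 (z=76.0): vacant=0.48, low=0.62; AND[a·b] → w = 0.2976
Weighted average = (0.0520·64.0 + 0.1000·16.8 + 0.0480·29.4 + 0.2976·76.0) / (0.0520 + 0.1000 + 0.0480 + 0.2976)
  = 29.0368 / 0.4976 = 58.35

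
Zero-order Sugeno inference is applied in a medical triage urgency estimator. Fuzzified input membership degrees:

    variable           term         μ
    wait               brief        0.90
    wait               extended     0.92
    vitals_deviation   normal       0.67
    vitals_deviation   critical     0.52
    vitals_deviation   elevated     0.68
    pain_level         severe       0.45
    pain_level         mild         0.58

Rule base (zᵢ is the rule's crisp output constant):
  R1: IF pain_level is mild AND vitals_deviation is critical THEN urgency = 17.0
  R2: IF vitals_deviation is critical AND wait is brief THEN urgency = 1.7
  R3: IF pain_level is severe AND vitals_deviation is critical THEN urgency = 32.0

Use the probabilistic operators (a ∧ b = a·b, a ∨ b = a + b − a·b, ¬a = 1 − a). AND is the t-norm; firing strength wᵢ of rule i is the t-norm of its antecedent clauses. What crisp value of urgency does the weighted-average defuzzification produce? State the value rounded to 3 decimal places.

R1 (z=17.0): mild=0.58, critical=0.52; AND[a·b] → w = 0.3016
R2 (z=1.7): critical=0.52, brief=0.90; AND[a·b] → w = 0.4680
R3 (z=32.0): severe=0.45, critical=0.52; AND[a·b] → w = 0.2340
Weighted average = (0.3016·17.0 + 0.4680·1.7 + 0.2340·32.0) / (0.3016 + 0.4680 + 0.2340)
  = 13.4108 / 1.0036 = 13.363

13.363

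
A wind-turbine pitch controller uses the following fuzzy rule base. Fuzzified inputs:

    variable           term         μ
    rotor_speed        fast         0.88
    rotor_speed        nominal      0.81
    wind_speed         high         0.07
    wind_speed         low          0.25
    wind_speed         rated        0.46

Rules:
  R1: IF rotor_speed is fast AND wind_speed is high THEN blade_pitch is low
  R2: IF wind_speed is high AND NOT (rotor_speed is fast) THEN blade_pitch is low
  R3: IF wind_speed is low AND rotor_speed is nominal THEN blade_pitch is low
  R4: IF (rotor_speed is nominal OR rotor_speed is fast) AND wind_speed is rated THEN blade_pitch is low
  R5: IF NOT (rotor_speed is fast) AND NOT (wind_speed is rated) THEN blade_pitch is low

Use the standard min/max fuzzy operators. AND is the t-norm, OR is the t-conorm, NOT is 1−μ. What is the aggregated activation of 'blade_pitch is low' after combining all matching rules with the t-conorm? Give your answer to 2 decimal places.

0.46

R1: fast=0.88, high=0.07; AND[min(a, b)] → w = 0.07
R2: high=0.07, ¬fast=1−0.88=0.12; AND[min(a, b)] → w = 0.07
R3: low=0.25, nominal=0.81; AND[min(a, b)] → w = 0.25
R4: (nominal=0.81 OR fast=0.88) = 0.88; AND[min(a, b)] with rated=0.46 → w = 0.46
R5: ¬fast=1−0.88=0.12, ¬rated=1−0.46=0.54; AND[min(a, b)] → w = 0.12
Rules with consequent 'low': {R1, R2, R3, R4, R5} → strengths 0.07, 0.07, 0.25, 0.46, 0.12
Aggregate via t-conorm [max(a, b)]: 0.46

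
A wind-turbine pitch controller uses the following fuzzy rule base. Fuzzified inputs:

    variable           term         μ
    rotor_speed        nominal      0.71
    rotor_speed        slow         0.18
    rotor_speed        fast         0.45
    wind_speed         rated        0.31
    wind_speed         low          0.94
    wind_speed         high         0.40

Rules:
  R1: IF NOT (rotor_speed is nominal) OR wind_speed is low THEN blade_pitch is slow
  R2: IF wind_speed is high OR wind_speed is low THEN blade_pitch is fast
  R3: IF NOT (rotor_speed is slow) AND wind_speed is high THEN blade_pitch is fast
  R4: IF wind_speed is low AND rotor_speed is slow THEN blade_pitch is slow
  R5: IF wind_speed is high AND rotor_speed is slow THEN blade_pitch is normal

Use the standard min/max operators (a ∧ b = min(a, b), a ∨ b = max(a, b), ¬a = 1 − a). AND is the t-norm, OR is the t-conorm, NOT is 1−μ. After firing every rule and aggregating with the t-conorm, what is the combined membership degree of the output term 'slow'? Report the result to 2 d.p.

R1: ¬nominal=1−0.71=0.29, low=0.94; OR[max(a, b)] → w = 0.94
R2: high=0.40, low=0.94; OR[max(a, b)] → w = 0.94
R3: ¬slow=1−0.18=0.82, high=0.40; AND[min(a, b)] → w = 0.40
R4: low=0.94, slow=0.18; AND[min(a, b)] → w = 0.18
R5: high=0.40, slow=0.18; AND[min(a, b)] → w = 0.18
Rules with consequent 'slow': {R1, R4} → strengths 0.94, 0.18
Aggregate via t-conorm [max(a, b)]: 0.94

0.94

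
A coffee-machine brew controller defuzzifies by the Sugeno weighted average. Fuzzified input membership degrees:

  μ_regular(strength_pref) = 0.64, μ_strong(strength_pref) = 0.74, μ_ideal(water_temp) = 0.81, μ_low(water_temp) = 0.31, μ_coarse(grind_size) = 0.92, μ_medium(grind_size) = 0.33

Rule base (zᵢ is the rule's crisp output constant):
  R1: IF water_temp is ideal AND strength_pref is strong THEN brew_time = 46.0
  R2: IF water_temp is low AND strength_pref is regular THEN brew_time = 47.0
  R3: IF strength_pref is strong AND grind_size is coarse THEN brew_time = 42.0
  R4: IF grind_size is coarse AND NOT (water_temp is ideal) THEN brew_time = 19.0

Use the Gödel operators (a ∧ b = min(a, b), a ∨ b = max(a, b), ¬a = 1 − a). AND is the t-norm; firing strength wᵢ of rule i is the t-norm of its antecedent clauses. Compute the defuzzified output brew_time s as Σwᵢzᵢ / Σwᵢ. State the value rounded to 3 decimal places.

42.071

R1 (z=46.0): ideal=0.81, strong=0.74; AND[min(a, b)] → w = 0.74
R2 (z=47.0): low=0.31, regular=0.64; AND[min(a, b)] → w = 0.31
R3 (z=42.0): strong=0.74, coarse=0.92; AND[min(a, b)] → w = 0.74
R4 (z=19.0): coarse=0.92, ¬ideal=1−0.81=0.19; AND[min(a, b)] → w = 0.19
Weighted average = (0.74·46.0 + 0.31·47.0 + 0.74·42.0 + 0.19·19.0) / (0.74 + 0.31 + 0.74 + 0.19)
  = 83.3000 / 1.9800 = 42.071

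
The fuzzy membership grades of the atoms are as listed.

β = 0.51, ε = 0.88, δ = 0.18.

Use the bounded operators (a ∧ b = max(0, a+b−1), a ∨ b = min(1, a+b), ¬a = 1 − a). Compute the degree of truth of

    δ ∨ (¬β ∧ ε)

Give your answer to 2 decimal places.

0.55

¬β = 1 − 0.51 = 0.49
¬β ∧ ε = max(0, a+b−1) on (0.49, 0.88) = 0.37
δ ∨ (¬β ∧ ε) = min(1, a+b) on (0.18, 0.37) = 0.55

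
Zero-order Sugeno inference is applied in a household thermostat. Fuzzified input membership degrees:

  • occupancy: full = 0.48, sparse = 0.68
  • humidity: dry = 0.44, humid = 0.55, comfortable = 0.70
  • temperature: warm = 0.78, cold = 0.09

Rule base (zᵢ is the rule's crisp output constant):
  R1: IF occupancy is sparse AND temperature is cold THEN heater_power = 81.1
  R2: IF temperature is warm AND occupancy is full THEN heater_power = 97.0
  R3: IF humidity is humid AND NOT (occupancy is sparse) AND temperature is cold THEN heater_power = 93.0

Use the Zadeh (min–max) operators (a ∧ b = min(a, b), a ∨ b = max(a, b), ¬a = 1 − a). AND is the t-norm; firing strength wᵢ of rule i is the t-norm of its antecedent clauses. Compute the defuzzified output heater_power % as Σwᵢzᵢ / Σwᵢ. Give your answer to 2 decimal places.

R1 (z=81.1): sparse=0.68, cold=0.09; AND[min(a, b)] → w = 0.09
R2 (z=97.0): warm=0.78, full=0.48; AND[min(a, b)] → w = 0.48
R3 (z=93.0): humid=0.55, ¬sparse=1−0.68=0.32, cold=0.09; AND[min(a, b)] → w = 0.09
Weighted average = (0.09·81.1 + 0.48·97.0 + 0.09·93.0) / (0.09 + 0.48 + 0.09)
  = 62.2290 / 0.6600 = 94.29

94.29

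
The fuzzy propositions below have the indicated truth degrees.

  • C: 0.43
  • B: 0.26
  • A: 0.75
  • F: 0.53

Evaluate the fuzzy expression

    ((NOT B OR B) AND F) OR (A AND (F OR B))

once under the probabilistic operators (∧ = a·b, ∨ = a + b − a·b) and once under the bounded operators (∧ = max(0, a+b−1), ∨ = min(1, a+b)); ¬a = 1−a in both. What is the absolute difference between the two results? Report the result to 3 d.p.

0.292

Under probabilistic:
  NOT B = 1 − 0.2600 = 0.7400
  NOT B OR B = a + b − a·b on (0.7400, 0.2600) = 0.8076
  (NOT B OR B) AND F = a·b on (0.8076, 0.5300) = 0.4280
  F OR B = a + b − a·b on (0.5300, 0.2600) = 0.6522
  A AND (F OR B) = a·b on (0.7500, 0.6522) = 0.4891
  ((NOT B OR B) AND F) OR (A AND (F OR B)) = a + b − a·b on (0.4280, 0.4891) = 0.7078
  → value = 0.7078
Under bounded:
  NOT B = 1 − 0.26 = 0.74
  NOT B OR B = min(1, a+b) on (0.74, 0.26) = 1.00
  (NOT B OR B) AND F = max(0, a+b−1) on (1.00, 0.53) = 0.53
  F OR B = min(1, a+b) on (0.53, 0.26) = 0.79
  A AND (F OR B) = max(0, a+b−1) on (0.75, 0.79) = 0.54
  ((NOT B OR B) AND F) OR (A AND (F OR B)) = min(1, a+b) on (0.53, 0.54) = 1.00
  → value = 1.0000
|0.7078 − 1.0000| = 0.292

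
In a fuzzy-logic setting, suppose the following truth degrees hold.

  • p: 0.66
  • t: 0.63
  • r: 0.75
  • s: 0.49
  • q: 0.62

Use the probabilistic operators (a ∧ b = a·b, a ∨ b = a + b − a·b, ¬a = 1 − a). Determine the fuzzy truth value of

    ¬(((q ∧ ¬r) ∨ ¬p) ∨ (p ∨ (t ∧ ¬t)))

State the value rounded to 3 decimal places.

0.145

¬r = 1 − 0.7500 = 0.2500
q ∧ ¬r = a·b on (0.6200, 0.2500) = 0.1550
¬p = 1 − 0.6600 = 0.3400
(q ∧ ¬r) ∨ ¬p = a + b − a·b on (0.1550, 0.3400) = 0.4423
¬t = 1 − 0.6300 = 0.3700
t ∧ ¬t = a·b on (0.6300, 0.3700) = 0.2331
p ∨ (t ∧ ¬t) = a + b − a·b on (0.6600, 0.2331) = 0.7393
((q ∧ ¬r) ∨ ¬p) ∨ (p ∨ (t ∧ ¬t)) = a + b − a·b on (0.4423, 0.7393) = 0.8546
¬(((q ∧ ¬r) ∨ ¬p) ∨ (p ∨ (t ∧ ¬t))) = 1 − 0.8546 = 0.1454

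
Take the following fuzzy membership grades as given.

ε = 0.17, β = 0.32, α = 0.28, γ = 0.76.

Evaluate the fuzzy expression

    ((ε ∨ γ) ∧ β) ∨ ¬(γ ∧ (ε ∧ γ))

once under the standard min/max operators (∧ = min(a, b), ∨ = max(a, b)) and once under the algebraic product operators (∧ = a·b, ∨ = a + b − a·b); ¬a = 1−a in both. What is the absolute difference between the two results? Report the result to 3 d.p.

0.097

Under standard min/max:
  ε ∨ γ = max(a, b) on (0.17, 0.76) = 0.76
  (ε ∨ γ) ∧ β = min(a, b) on (0.76, 0.32) = 0.32
  ε ∧ γ = min(a, b) on (0.17, 0.76) = 0.17
  γ ∧ (ε ∧ γ) = min(a, b) on (0.76, 0.17) = 0.17
  ¬(γ ∧ (ε ∧ γ)) = 1 − 0.17 = 0.83
  ((ε ∨ γ) ∧ β) ∨ ¬(γ ∧ (ε ∧ γ)) = max(a, b) on (0.32, 0.83) = 0.83
  → value = 0.8300
Under algebraic product:
  ε ∨ γ = a + b − a·b on (0.1700, 0.7600) = 0.8008
  (ε ∨ γ) ∧ β = a·b on (0.8008, 0.3200) = 0.2563
  ε ∧ γ = a·b on (0.1700, 0.7600) = 0.1292
  γ ∧ (ε ∧ γ) = a·b on (0.7600, 0.1292) = 0.0982
  ¬(γ ∧ (ε ∧ γ)) = 1 − 0.0982 = 0.9018
  ((ε ∨ γ) ∧ β) ∨ ¬(γ ∧ (ε ∧ γ)) = a + b − a·b on (0.2563, 0.9018) = 0.9270
  → value = 0.9270
|0.8300 − 0.9270| = 0.097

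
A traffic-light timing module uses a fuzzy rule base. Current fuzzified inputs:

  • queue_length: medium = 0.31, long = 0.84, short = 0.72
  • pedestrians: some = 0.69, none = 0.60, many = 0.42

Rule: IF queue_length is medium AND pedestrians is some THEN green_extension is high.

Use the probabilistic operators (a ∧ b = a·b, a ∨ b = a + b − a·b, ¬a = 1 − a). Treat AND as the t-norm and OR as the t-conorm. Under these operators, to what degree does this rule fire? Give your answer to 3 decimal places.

firing strength: medium=0.31, some=0.69; AND[a·b] → w = 0.2139

0.214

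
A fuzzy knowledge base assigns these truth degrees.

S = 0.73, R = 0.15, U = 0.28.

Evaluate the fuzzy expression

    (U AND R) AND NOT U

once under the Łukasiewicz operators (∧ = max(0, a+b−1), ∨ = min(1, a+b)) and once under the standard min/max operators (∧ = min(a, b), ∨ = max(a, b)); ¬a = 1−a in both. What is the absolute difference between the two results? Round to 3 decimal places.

Under Łukasiewicz:
  U AND R = max(0, a+b−1) on (0.28, 0.15) = 0.00
  NOT U = 1 − 0.28 = 0.72
  (U AND R) AND NOT U = max(0, a+b−1) on (0.00, 0.72) = 0.00
  → value = 0.0000
Under standard min/max:
  U AND R = min(a, b) on (0.28, 0.15) = 0.15
  NOT U = 1 − 0.28 = 0.72
  (U AND R) AND NOT U = min(a, b) on (0.15, 0.72) = 0.15
  → value = 0.1500
|0.0000 − 0.1500| = 0.150

0.150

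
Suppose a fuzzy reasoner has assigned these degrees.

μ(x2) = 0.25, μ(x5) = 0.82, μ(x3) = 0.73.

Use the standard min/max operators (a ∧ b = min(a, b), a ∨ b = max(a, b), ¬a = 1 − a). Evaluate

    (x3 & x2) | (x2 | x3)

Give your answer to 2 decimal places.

x3 & x2 = min(a, b) on (0.73, 0.25) = 0.25
x2 | x3 = max(a, b) on (0.25, 0.73) = 0.73
(x3 & x2) | (x2 | x3) = max(a, b) on (0.25, 0.73) = 0.73

0.73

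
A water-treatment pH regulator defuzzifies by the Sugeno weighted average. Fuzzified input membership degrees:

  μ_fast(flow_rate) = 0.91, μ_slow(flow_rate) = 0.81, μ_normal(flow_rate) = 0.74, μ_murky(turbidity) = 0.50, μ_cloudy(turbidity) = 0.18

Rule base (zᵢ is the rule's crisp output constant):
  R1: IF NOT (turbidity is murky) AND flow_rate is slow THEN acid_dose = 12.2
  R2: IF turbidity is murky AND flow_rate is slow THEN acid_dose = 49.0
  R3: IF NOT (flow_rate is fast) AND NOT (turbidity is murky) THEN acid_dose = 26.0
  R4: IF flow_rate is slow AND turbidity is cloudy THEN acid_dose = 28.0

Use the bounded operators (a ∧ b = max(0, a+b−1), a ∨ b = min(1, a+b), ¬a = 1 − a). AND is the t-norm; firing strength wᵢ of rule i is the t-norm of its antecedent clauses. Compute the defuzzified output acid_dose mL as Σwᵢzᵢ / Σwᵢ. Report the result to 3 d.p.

30.600

R1 (z=12.2): ¬murky=1−0.50=0.50, slow=0.81; AND[max(0, a+b−1)] → w = 0.31
R2 (z=49.0): murky=0.50, slow=0.81; AND[max(0, a+b−1)] → w = 0.31
R3 (z=26.0): ¬fast=1−0.91=0.09, ¬murky=1−0.50=0.50; AND[max(0, a+b−1)] → w = 0.00
R4 (z=28.0): slow=0.81, cloudy=0.18; AND[max(0, a+b−1)] → w = 0.00
Weighted average = (0.31·12.2 + 0.31·49.0 + 0.00·26.0 + 0.00·28.0) / (0.31 + 0.31 + 0.00 + 0.00)
  = 18.9720 / 0.6200 = 30.600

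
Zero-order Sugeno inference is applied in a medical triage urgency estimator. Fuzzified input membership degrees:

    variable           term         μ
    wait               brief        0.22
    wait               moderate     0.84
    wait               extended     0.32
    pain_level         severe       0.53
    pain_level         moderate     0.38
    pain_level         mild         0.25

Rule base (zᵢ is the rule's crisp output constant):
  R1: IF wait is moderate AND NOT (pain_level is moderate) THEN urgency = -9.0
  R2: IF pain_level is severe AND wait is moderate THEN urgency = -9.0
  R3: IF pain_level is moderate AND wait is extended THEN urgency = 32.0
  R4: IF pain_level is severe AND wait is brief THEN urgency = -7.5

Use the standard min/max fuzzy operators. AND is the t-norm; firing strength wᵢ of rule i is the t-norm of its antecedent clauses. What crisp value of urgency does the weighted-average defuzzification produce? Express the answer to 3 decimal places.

R1 (z=-9.0): moderate=0.84, ¬moderate=1−0.38=0.62; AND[min(a, b)] → w = 0.62
R2 (z=-9.0): severe=0.53, moderate=0.84; AND[min(a, b)] → w = 0.53
R3 (z=32.0): moderate=0.38, extended=0.32; AND[min(a, b)] → w = 0.32
R4 (z=-7.5): severe=0.53, brief=0.22; AND[min(a, b)] → w = 0.22
Weighted average = (0.62·-9.0 + 0.53·-9.0 + 0.32·32.0 + 0.22·-7.5) / (0.62 + 0.53 + 0.32 + 0.22)
  = -1.7600 / 1.6900 = -1.041

-1.041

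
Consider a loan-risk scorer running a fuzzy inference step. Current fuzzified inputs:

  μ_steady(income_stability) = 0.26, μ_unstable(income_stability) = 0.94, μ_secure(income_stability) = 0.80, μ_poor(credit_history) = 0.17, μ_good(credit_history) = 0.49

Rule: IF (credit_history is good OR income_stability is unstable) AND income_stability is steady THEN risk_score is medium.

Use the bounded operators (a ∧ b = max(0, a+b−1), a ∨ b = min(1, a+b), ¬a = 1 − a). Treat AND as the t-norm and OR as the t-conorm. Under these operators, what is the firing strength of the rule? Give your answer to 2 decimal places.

firing strength: (good=0.49 OR unstable=0.94) = 1.00; AND[max(0, a+b−1)] with steady=0.26 → w = 0.26

0.26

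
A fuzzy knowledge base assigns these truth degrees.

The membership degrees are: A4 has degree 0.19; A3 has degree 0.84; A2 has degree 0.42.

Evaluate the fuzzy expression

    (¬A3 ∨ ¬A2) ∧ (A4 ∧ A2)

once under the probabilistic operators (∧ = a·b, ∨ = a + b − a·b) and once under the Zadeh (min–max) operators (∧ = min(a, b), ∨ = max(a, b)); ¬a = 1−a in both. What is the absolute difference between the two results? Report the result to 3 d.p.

0.138

Under probabilistic:
  ¬A3 = 1 − 0.8400 = 0.1600
  ¬A2 = 1 − 0.4200 = 0.5800
  ¬A3 ∨ ¬A2 = a + b − a·b on (0.1600, 0.5800) = 0.6472
  A4 ∧ A2 = a·b on (0.1900, 0.4200) = 0.0798
  (¬A3 ∨ ¬A2) ∧ (A4 ∧ A2) = a·b on (0.6472, 0.0798) = 0.0516
  → value = 0.0516
Under Zadeh (min–max):
  ¬A3 = 1 − 0.84 = 0.16
  ¬A2 = 1 − 0.42 = 0.58
  ¬A3 ∨ ¬A2 = max(a, b) on (0.16, 0.58) = 0.58
  A4 ∧ A2 = min(a, b) on (0.19, 0.42) = 0.19
  (¬A3 ∨ ¬A2) ∧ (A4 ∧ A2) = min(a, b) on (0.58, 0.19) = 0.19
  → value = 0.1900
|0.0516 − 0.1900| = 0.138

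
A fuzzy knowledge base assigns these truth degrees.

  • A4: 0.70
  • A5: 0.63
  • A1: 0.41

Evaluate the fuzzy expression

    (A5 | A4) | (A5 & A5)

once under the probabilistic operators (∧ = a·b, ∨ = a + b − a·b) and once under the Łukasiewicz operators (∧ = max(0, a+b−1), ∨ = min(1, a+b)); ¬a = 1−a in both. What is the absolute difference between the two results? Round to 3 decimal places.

0.067

Under probabilistic:
  A5 | A4 = a + b − a·b on (0.6300, 0.7000) = 0.8890
  A5 & A5 = a·b on (0.6300, 0.6300) = 0.3969
  (A5 | A4) | (A5 & A5) = a + b − a·b on (0.8890, 0.3969) = 0.9331
  → value = 0.9331
Under Łukasiewicz:
  A5 | A4 = min(1, a+b) on (0.63, 0.70) = 1.00
  A5 & A5 = max(0, a+b−1) on (0.63, 0.63) = 0.26
  (A5 | A4) | (A5 & A5) = min(1, a+b) on (1.00, 0.26) = 1.00
  → value = 1.0000
|0.9331 − 1.0000| = 0.067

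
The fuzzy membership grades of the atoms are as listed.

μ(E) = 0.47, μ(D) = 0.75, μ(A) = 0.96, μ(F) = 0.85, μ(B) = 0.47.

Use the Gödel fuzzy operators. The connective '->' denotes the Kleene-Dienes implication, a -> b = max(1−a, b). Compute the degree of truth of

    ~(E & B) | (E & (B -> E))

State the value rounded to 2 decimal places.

E & B = min(a, b) on (0.47, 0.47) = 0.47
~(E & B) = 1 − 0.47 = 0.53
B -> E  [Kleene-Dienes: max(1−a, b)] with a=0.47, b=0.47 → 0.53
E & (B -> E) = min(a, b) on (0.47, 0.53) = 0.47
~(E & B) | (E & (B -> E)) = max(a, b) on (0.53, 0.47) = 0.53

0.53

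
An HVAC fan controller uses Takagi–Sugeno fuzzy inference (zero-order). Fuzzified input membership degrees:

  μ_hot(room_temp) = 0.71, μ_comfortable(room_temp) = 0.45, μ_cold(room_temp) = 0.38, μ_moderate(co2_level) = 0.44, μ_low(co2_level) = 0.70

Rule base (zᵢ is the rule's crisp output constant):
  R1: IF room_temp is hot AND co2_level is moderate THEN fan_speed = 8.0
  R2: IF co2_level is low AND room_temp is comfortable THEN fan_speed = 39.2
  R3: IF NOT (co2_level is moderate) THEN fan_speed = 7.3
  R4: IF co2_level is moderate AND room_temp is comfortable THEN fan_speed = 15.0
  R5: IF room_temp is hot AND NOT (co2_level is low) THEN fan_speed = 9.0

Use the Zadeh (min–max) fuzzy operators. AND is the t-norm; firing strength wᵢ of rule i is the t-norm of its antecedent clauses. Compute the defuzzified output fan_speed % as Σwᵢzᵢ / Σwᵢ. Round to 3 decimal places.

15.775

R1 (z=8.0): hot=0.71, moderate=0.44; AND[min(a, b)] → w = 0.44
R2 (z=39.2): low=0.70, comfortable=0.45; AND[min(a, b)] → w = 0.45
R3 (z=7.3): ¬moderate=1−0.44=0.56 → w = 0.56
R4 (z=15.0): moderate=0.44, comfortable=0.45; AND[min(a, b)] → w = 0.44
R5 (z=9.0): hot=0.71, ¬low=1−0.70=0.30; AND[min(a, b)] → w = 0.30
Weighted average = (0.44·8.0 + 0.45·39.2 + 0.56·7.3 + 0.44·15.0 + 0.30·9.0) / (0.44 + 0.45 + 0.56 + 0.44 + 0.30)
  = 34.5480 / 2.1900 = 15.775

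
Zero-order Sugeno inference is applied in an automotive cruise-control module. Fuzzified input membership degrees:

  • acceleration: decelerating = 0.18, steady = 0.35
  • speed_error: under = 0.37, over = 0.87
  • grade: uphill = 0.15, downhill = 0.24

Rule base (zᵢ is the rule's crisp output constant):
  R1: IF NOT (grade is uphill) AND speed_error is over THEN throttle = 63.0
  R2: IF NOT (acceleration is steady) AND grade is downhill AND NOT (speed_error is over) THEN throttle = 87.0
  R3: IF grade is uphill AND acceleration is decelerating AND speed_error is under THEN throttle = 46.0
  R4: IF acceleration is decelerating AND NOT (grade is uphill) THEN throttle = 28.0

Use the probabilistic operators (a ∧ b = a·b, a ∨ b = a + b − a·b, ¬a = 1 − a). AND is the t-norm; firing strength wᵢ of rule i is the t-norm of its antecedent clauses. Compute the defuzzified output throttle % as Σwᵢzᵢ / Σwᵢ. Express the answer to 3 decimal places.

R1 (z=63.0): ¬uphill=1−0.15=0.85, over=0.87; AND[a·b] → w = 0.7395
R2 (z=87.0): ¬steady=1−0.35=0.65, downhill=0.24, ¬over=1−0.87=0.13; AND[a·b] → w = 0.0203
R3 (z=46.0): uphill=0.15, decelerating=0.18, under=0.37; AND[a·b] → w = 0.0100
R4 (z=28.0): decelerating=0.18, ¬uphill=1−0.15=0.85; AND[a·b] → w = 0.1530
Weighted average = (0.7395·63.0 + 0.0203·87.0 + 0.0100·46.0 + 0.1530·28.0) / (0.7395 + 0.0203 + 0.0100 + 0.1530)
  = 53.0964 / 0.9228 = 57.540

57.540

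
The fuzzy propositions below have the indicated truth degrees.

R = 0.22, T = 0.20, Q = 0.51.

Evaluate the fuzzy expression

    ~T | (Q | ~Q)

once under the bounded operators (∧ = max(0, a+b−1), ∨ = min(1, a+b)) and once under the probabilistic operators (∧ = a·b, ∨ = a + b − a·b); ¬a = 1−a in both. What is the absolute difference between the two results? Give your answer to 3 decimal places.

0.050

Under bounded:
  ~T = 1 − 0.20 = 0.80
  ~Q = 1 − 0.51 = 0.49
  Q | ~Q = min(1, a+b) on (0.51, 0.49) = 1.00
  ~T | (Q | ~Q) = min(1, a+b) on (0.80, 1.00) = 1.00
  → value = 1.0000
Under probabilistic:
  ~T = 1 − 0.2000 = 0.8000
  ~Q = 1 − 0.5100 = 0.4900
  Q | ~Q = a + b − a·b on (0.5100, 0.4900) = 0.7501
  ~T | (Q | ~Q) = a + b − a·b on (0.8000, 0.7501) = 0.9500
  → value = 0.9500
|1.0000 − 0.9500| = 0.050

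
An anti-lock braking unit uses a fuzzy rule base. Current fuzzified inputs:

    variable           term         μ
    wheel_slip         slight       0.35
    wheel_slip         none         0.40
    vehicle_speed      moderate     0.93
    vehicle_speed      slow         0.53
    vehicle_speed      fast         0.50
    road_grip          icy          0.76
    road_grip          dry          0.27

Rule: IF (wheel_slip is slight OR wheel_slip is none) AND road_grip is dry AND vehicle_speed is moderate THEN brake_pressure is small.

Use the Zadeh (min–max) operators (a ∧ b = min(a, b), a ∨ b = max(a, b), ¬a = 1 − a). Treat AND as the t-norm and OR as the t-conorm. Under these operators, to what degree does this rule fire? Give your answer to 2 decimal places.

firing strength: (slight=0.35 OR none=0.40) = 0.40; AND[min(a, b)] with dry=0.27, moderate=0.93 → w = 0.27

0.27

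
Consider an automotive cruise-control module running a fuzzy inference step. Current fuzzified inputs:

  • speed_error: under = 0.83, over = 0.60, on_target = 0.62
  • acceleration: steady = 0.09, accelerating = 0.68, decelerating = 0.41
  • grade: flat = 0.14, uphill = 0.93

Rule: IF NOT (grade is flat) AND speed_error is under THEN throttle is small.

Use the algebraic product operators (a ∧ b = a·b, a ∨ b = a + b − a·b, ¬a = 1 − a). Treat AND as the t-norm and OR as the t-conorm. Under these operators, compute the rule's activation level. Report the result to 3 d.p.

0.714

firing strength: ¬flat=1−0.14=0.86, under=0.83; AND[a·b] → w = 0.7138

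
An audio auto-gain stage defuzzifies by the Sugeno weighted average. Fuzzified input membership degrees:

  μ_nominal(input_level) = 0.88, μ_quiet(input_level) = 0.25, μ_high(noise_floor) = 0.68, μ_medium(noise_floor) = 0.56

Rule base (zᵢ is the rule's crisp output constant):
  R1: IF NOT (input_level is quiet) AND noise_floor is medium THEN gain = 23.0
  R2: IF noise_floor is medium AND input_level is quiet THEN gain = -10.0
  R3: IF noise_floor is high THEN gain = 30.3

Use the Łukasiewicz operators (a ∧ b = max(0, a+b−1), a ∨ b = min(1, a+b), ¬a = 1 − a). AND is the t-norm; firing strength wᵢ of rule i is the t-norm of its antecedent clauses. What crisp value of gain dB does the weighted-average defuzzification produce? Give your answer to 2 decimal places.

28.01

R1 (z=23.0): ¬quiet=1−0.25=0.75, medium=0.56; AND[max(0, a+b−1)] → w = 0.31
R2 (z=-10.0): medium=0.56, quiet=0.25; AND[max(0, a+b−1)] → w = 0.00
R3 (z=30.3): high=0.68 → w = 0.68
Weighted average = (0.31·23.0 + 0.00·-10.0 + 0.68·30.3) / (0.31 + 0.00 + 0.68)
  = 27.7340 / 0.9900 = 28.01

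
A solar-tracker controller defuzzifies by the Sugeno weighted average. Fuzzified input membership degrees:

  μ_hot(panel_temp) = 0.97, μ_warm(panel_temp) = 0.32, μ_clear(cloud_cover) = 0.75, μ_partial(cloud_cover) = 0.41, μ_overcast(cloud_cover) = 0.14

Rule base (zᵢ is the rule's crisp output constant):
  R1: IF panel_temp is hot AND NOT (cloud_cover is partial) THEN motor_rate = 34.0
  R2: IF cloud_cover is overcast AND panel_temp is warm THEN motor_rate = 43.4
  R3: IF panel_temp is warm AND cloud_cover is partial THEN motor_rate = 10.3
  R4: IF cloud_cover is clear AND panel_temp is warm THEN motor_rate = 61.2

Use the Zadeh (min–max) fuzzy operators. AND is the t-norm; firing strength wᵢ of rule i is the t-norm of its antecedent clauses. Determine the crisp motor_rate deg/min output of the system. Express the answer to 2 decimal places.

35.78

R1 (z=34.0): hot=0.97, ¬partial=1−0.41=0.59; AND[min(a, b)] → w = 0.59
R2 (z=43.4): overcast=0.14, warm=0.32; AND[min(a, b)] → w = 0.14
R3 (z=10.3): warm=0.32, partial=0.41; AND[min(a, b)] → w = 0.32
R4 (z=61.2): clear=0.75, warm=0.32; AND[min(a, b)] → w = 0.32
Weighted average = (0.59·34.0 + 0.14·43.4 + 0.32·10.3 + 0.32·61.2) / (0.59 + 0.14 + 0.32 + 0.32)
  = 49.0160 / 1.3700 = 35.78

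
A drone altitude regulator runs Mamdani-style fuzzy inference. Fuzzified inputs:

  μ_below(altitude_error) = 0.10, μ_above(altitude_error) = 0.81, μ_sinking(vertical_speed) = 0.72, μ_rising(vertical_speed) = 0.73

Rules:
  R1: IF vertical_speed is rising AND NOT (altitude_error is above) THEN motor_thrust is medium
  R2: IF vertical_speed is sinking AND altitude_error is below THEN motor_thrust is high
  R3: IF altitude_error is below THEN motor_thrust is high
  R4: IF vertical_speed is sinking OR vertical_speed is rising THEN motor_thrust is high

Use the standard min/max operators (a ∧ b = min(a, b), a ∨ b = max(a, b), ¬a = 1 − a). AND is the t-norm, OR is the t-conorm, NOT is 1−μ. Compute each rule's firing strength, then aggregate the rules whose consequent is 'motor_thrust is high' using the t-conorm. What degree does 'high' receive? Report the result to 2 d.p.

0.73

R1: rising=0.73, ¬above=1−0.81=0.19; AND[min(a, b)] → w = 0.19
R2: sinking=0.72, below=0.10; AND[min(a, b)] → w = 0.10
R3: below=0.10 → w = 0.10
R4: sinking=0.72, rising=0.73; OR[max(a, b)] → w = 0.73
Rules with consequent 'high': {R2, R3, R4} → strengths 0.10, 0.10, 0.73
Aggregate via t-conorm [max(a, b)]: 0.73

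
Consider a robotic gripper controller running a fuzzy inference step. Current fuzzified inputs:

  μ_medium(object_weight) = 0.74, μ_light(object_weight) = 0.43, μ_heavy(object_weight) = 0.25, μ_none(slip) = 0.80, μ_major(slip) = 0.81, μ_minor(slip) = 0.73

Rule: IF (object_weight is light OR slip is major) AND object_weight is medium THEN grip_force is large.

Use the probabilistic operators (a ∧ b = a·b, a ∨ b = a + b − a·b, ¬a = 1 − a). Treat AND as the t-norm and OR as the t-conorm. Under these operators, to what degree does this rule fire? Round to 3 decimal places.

firing strength: (light=0.43 OR major=0.81) = 0.8917; AND[a·b] with medium=0.74 → w = 0.6599

0.660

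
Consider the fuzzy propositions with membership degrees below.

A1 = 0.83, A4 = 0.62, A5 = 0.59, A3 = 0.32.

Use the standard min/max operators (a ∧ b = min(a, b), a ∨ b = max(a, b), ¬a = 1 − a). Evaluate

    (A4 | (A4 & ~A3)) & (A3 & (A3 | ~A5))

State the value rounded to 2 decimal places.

~A3 = 1 − 0.32 = 0.68
A4 & ~A3 = min(a, b) on (0.62, 0.68) = 0.62
A4 | (A4 & ~A3) = max(a, b) on (0.62, 0.62) = 0.62
~A5 = 1 − 0.59 = 0.41
A3 | ~A5 = max(a, b) on (0.32, 0.41) = 0.41
A3 & (A3 | ~A5) = min(a, b) on (0.32, 0.41) = 0.32
(A4 | (A4 & ~A3)) & (A3 & (A3 | ~A5)) = min(a, b) on (0.62, 0.32) = 0.32

0.32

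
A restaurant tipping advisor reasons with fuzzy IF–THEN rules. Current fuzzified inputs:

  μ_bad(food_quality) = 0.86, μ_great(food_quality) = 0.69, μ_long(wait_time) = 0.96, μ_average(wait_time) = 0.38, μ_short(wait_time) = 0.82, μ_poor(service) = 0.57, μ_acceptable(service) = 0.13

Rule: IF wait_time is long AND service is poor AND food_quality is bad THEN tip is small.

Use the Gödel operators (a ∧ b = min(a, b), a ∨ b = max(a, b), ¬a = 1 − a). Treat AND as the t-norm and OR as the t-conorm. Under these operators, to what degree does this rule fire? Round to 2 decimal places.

firing strength: long=0.96, poor=0.57, bad=0.86; AND[min(a, b)] → w = 0.57

0.57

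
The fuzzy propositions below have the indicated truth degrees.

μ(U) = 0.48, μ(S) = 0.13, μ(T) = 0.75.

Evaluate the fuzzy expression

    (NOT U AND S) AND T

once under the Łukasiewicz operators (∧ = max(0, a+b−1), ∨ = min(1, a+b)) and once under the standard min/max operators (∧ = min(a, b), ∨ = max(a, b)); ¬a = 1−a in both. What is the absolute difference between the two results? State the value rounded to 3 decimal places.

Under Łukasiewicz:
  NOT U = 1 − 0.48 = 0.52
  NOT U AND S = max(0, a+b−1) on (0.52, 0.13) = 0.00
  (NOT U AND S) AND T = max(0, a+b−1) on (0.00, 0.75) = 0.00
  → value = 0.0000
Under standard min/max:
  NOT U = 1 − 0.48 = 0.52
  NOT U AND S = min(a, b) on (0.52, 0.13) = 0.13
  (NOT U AND S) AND T = min(a, b) on (0.13, 0.75) = 0.13
  → value = 0.1300
|0.0000 − 0.1300| = 0.130

0.130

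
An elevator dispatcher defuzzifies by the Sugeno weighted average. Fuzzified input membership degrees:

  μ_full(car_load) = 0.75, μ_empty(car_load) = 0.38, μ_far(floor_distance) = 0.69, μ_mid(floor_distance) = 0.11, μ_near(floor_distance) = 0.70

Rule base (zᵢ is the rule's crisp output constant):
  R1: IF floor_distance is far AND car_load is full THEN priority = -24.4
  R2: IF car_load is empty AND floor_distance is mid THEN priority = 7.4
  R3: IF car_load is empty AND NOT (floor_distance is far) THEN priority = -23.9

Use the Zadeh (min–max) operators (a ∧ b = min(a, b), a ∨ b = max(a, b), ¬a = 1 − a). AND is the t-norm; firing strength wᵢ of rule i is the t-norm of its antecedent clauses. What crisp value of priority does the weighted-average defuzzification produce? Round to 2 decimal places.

R1 (z=-24.4): far=0.69, full=0.75; AND[min(a, b)] → w = 0.69
R2 (z=7.4): empty=0.38, mid=0.11; AND[min(a, b)] → w = 0.11
R3 (z=-23.9): empty=0.38, ¬far=1−0.69=0.31; AND[min(a, b)] → w = 0.31
Weighted average = (0.69·-24.4 + 0.11·7.4 + 0.31·-23.9) / (0.69 + 0.11 + 0.31)
  = -23.4310 / 1.1100 = -21.11

-21.11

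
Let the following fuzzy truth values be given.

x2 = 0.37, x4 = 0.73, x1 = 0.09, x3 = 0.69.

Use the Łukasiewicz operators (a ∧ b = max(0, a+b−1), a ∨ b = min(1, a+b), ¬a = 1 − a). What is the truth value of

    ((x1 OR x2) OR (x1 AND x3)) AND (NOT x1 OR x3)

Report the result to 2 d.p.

0.46

x1 OR x2 = min(1, a+b) on (0.09, 0.37) = 0.46
x1 AND x3 = max(0, a+b−1) on (0.09, 0.69) = 0.00
(x1 OR x2) OR (x1 AND x3) = min(1, a+b) on (0.46, 0.00) = 0.46
NOT x1 = 1 − 0.09 = 0.91
NOT x1 OR x3 = min(1, a+b) on (0.91, 0.69) = 1.00
((x1 OR x2) OR (x1 AND x3)) AND (NOT x1 OR x3) = max(0, a+b−1) on (0.46, 1.00) = 0.46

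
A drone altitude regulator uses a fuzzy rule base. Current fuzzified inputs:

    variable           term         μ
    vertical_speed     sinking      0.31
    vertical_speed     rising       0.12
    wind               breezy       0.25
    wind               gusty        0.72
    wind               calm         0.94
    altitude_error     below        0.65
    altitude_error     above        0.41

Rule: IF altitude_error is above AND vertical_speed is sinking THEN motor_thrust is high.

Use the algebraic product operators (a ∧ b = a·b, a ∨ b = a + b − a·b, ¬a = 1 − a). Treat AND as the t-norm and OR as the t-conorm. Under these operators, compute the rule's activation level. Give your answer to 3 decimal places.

firing strength: above=0.41, sinking=0.31; AND[a·b] → w = 0.1271

0.127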